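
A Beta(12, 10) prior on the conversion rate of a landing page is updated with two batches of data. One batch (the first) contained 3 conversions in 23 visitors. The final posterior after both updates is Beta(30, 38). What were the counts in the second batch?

15 conversions and 8 bounces

Because Beta–binomial updating is additive in the counts, the combined data contributed (α_post−α_prior, β_post−β_prior) successes and failures.
Total across both batches: 30−12=18 conversions, 38−10=28 bounces.
Subtract the first batch: 18−3=15 conversions and 28−20=8 bounces.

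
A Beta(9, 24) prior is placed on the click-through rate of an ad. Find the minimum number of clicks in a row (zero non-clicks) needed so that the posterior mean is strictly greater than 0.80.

k = 88

After k clicks and 0 non-clicks the posterior is Beta(9+k, 24), with mean (9+k)/(9+24+k).
Set (9+k)/(33+k) > 0.80 and solve: k > (0.80·33 − 9)/(1 − 0.80) = 87.000.
The smallest integer exceeding 87.000 is 88, and checking k=88: (97)/(121) = 0.8017 > 0.80.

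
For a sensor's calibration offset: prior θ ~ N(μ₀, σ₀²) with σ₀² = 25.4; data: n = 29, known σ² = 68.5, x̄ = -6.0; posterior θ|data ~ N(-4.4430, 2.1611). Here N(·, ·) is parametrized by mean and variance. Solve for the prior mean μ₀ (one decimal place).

With known observation variance, the Normal–Normal posterior has precision τ_n = τ₀ + n/σ² and mean μ_n = (τ₀μ₀ + (n/σ²)x̄)/τ_n.
Here τ₀ = 1/25.4 = 0.039370 and τ_data = 29/68.5 = 0.423358, so τ_n = 0.462728.
Rearranging for μ₀: μ₀ = (μ_n·τ_n − τ_data·x̄)/τ₀ = (-4.4430·0.462728 − 0.423358·-6.0) / 0.039370 = 0.484247/0.039370 ≈ 12.3.

μ₀ = 12.3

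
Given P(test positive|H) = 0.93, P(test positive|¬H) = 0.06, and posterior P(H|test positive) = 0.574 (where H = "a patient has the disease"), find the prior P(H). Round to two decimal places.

P(H) = 0.08

In odds form, posterior odds = prior odds × likelihood ratio, so prior odds = posterior odds ÷ LR.
Posterior odds = 0.574/(1−0.574) = 1.3474. LR = 0.93/0.06 = 15.5000.
Prior odds = 1.3474/15.5000 = 0.0869, so P(H) = 0.0869/(1+0.0869) ≈ 0.08.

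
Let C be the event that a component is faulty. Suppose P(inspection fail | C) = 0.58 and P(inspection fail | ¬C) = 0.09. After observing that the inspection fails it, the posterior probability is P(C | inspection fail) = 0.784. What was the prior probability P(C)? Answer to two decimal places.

Bayes' rule in odds form gives O(C|E) = O(C)·[P(E|C)/P(E|¬C)], hence O(C) = O(C|E)/LR.
Posterior odds = 0.784/(1−0.784) = 3.6296. LR = 0.58/0.09 = 6.4444.
Prior odds = 3.6296/6.4444 = 0.5632, so P(C) = 0.5632/(1+0.5632) ≈ 0.36.

P(C) = 0.36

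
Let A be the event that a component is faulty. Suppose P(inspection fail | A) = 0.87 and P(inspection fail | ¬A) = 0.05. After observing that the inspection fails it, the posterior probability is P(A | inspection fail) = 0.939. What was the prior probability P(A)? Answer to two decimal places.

In odds form, posterior odds = prior odds × likelihood ratio, so prior odds = posterior odds ÷ LR.
Posterior odds = 0.939/(1−0.939) = 15.3934. LR = 0.87/0.05 = 17.4000.
Prior odds = 15.3934/17.4000 = 0.8847, so P(A) = 0.8847/(1+0.8847) ≈ 0.47.

P(A) = 0.47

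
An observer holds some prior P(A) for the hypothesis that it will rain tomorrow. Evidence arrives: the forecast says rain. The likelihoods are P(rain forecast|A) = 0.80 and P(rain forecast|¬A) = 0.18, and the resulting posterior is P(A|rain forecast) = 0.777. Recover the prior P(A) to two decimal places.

Bayes' rule in odds form gives O(A|E) = O(A)·[P(E|A)/P(E|¬A)], hence O(A) = O(A|E)/LR.
Posterior odds = 0.777/(1−0.777) = 3.4843. LR = 0.80/0.18 = 4.4444.
Prior odds = 3.4843/4.4444 = 0.7840, so P(A) = 0.7840/(1+0.7840) ≈ 0.44.

P(A) = 0.44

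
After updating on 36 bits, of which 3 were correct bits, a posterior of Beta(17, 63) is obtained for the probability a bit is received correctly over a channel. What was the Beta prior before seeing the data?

Beta(14, 30)

Beta is conjugate to the binomial likelihood: posterior = Beta(a+s, b+f).
So a = 17 − 3 = 14 and b = 63 − 33 = 30.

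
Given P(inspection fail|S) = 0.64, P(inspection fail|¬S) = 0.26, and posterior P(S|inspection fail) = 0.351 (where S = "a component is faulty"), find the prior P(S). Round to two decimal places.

In odds form, posterior odds = prior odds × likelihood ratio, so prior odds = posterior odds ÷ LR.
Posterior odds = 0.351/(1−0.351) = 0.5408. LR = 0.64/0.26 = 2.4615.
Prior odds = 0.5408/2.4615 = 0.2197, so P(S) = 0.2197/(1+0.2197) ≈ 0.18.

P(S) = 0.18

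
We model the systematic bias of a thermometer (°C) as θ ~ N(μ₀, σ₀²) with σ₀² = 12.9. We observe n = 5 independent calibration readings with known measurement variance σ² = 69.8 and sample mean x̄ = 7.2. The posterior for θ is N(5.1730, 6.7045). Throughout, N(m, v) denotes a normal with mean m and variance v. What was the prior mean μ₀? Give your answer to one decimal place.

The posterior mean is a precision-weighted average: μ_n = (τ₀μ₀ + τ_data·x̄)/(τ₀+τ_data), with τ₀=1/σ₀² and τ_data=n/σ².
Here τ₀ = 1/12.9 = 0.077519 and τ_data = 5/69.8 = 0.071633, so τ_n = 0.149152.
Rearranging for μ₀: μ₀ = (μ_n·τ_n − τ_data·x̄)/τ₀ = (5.1730·0.149152 − 0.071633·7.2) / 0.077519 = 0.255806/0.077519 ≈ 3.3.

μ₀ = 3.3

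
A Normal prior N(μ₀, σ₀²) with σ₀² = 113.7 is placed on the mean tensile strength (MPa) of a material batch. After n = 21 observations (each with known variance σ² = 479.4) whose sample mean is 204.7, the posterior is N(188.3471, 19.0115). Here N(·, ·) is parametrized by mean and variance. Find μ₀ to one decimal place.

μ₀ = 106.9

The posterior mean is a precision-weighted average: μ_n = (τ₀μ₀ + τ_data·x̄)/(τ₀+τ_data), with τ₀=1/σ₀² and τ_data=n/σ².
Here τ₀ = 1/113.7 = 0.008795 and τ_data = 21/479.4 = 0.043805, so τ_n = 0.052600.
Rearranging for μ₀: μ₀ = (μ_n·τ_n − τ_data·x̄)/τ₀ = (188.3471·0.052600 − 0.043805·204.7) / 0.008795 = 0.940174/0.008795 ≈ 106.9.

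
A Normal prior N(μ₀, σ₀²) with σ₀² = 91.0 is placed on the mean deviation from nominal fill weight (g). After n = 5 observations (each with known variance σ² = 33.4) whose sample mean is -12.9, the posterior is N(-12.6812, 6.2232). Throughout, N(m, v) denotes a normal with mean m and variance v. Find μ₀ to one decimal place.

With known observation variance, the Normal–Normal posterior has precision τ_n = τ₀ + n/σ² and mean μ_n = (τ₀μ₀ + (n/σ²)x̄)/τ_n.
Here τ₀ = 1/91.0 = 0.010989 and τ_data = 5/33.4 = 0.149701, so τ_n = 0.160690.
Rearranging for μ₀: μ₀ = (μ_n·τ_n − τ_data·x̄)/τ₀ = (-12.6812·0.160690 − 0.149701·-12.9) / 0.010989 = -0.106599/0.010989 ≈ -9.7.

μ₀ = -9.7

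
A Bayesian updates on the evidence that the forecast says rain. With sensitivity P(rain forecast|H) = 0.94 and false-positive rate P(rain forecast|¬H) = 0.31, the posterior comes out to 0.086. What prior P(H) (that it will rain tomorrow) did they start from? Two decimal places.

P(H) = 0.03

In odds form, posterior odds = prior odds × likelihood ratio, so prior odds = posterior odds ÷ LR.
Posterior odds = 0.086/(1−0.086) = 0.0941. LR = 0.94/0.31 = 3.0323.
Prior odds = 0.0941/3.0323 = 0.0310, so P(H) = 0.0310/(1+0.0310) ≈ 0.03.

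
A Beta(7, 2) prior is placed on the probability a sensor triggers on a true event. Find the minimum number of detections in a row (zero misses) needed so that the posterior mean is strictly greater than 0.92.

k = 17

After k detections and 0 misses the posterior is Beta(7+k, 2), with mean (7+k)/(7+2+k).
Set (7+k)/(9+k) > 0.92 and solve: k > (0.92·9 − 7)/(1 − 0.92) = 16.000.
The smallest integer exceeding 16.000 is 17.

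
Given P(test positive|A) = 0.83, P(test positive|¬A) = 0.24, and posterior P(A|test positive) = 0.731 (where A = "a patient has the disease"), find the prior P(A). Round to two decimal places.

P(A) = 0.44

In odds form, posterior odds = prior odds × likelihood ratio, so prior odds = posterior odds ÷ LR.
Posterior odds = 0.731/(1−0.731) = 2.7175. LR = 0.83/0.24 = 3.4583.
Prior odds = 2.7175/3.4583 = 0.7858, so P(A) = 0.7858/(1+0.7858) ≈ 0.44.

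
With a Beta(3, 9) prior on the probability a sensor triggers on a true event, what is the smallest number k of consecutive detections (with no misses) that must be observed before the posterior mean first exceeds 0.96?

After k detections and 0 misses the posterior is Beta(3+k, 9), with mean (3+k)/(3+9+k).
Set (3+k)/(12+k) > 0.96 and solve: k > (0.96·12 − 3)/(1 − 0.96) = 213.000.
The smallest integer exceeding 213.000 is 214.

k = 214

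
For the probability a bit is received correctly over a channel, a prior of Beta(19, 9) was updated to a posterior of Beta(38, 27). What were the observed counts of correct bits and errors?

Beta is conjugate to the binomial likelihood: posterior = Beta(α+s, β+f).
Match parameters: s=38−19=19, f=27−9=18.

19 correct bits and 18 errors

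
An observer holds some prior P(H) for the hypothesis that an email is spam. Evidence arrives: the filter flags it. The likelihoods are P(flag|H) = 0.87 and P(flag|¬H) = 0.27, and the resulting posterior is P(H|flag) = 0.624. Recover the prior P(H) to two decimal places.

P(H) = 0.34

In odds form, posterior odds = prior odds × likelihood ratio, so prior odds = posterior odds ÷ LR.
Posterior odds = 0.624/(1−0.624) = 1.6596. LR = 0.87/0.27 = 3.2222.
Prior odds = 1.6596/3.2222 = 0.5151, so P(H) = 0.5151/(1+0.5151) ≈ 0.34.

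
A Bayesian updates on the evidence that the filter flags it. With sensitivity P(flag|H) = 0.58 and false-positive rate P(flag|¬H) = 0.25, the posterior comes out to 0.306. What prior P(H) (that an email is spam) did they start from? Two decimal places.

P(H) = 0.16

Bayes' rule in odds form gives O(H|E) = O(H)·[P(E|H)/P(E|¬H)], hence O(H) = O(H|E)/LR.
Posterior odds = 0.306/(1−0.306) = 0.4409. LR = 0.58/0.25 = 2.3200.
Prior odds = 0.4409/2.3200 = 0.1900, so P(H) = 0.1900/(1+0.1900) ≈ 0.16.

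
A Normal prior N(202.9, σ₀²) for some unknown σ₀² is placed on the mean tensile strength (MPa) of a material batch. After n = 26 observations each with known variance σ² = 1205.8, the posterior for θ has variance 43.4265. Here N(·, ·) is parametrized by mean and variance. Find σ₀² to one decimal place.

σ₀² = 682.6

For the Normal–Normal model with known σ², precisions add: τ_n = τ₀ + n/σ².
So 1/σ₀² = 1/43.4265 − 26/1205.8 = 0.023027 − 0.021562 = 0.001465.
Hence σ₀² = 1/0.001465 ≈ 682.6.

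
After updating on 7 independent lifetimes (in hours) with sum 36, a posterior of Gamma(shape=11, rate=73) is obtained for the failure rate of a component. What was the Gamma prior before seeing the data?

Gamma(shape=4, rate=37)

Gamma–exponential conjugacy: posterior shape = α + n, posterior rate = β + Σtᵢ.
So α = 11 − 7 = 4 and β = 73 − 36 = 37.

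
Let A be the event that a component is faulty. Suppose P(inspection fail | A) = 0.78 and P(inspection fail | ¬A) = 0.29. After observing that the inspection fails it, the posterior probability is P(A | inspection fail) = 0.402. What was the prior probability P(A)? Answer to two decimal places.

Bayes' rule in odds form gives O(A|E) = O(A)·[P(E|A)/P(E|¬A)], hence O(A) = O(A|E)/LR.
Posterior odds = 0.402/(1−0.402) = 0.6722. LR = 0.78/0.29 = 2.6897.
Prior odds = 0.6722/2.6897 = 0.2499, so P(A) = 0.2499/(1+0.2499) ≈ 0.20.

P(A) = 0.20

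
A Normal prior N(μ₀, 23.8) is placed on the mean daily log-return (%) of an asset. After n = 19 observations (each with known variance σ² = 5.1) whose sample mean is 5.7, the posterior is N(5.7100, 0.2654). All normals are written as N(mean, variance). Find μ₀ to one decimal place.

The posterior mean is a precision-weighted average: μ_n = (τ₀μ₀ + τ_data·x̄)/(τ₀+τ_data), with τ₀=1/σ₀² and τ_data=n/σ².
Here τ₀ = 1/23.8 = 0.042017 and τ_data = 19/5.1 = 3.725490, so τ_n = 3.767507.
Rearranging for μ₀: μ₀ = (μ_n·τ_n − τ_data·x̄)/τ₀ = (5.7100·3.767507 − 3.725490·5.7) / 0.042017 = 0.277172/0.042017 ≈ 6.6.

μ₀ = 6.6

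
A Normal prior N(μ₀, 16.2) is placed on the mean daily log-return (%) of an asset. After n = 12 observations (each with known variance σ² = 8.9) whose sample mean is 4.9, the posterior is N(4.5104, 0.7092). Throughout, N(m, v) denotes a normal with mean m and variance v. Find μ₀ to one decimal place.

With known observation variance, the Normal–Normal posterior has precision τ_n = τ₀ + n/σ² and mean μ_n = (τ₀μ₀ + (n/σ²)x̄)/τ_n.
Here τ₀ = 1/16.2 = 0.061728 and τ_data = 12/8.9 = 1.348315, so τ_n = 1.410043.
Rearranging for μ₀: μ₀ = (μ_n·τ_n − τ_data·x̄)/τ₀ = (4.5104·1.410043 − 1.348315·4.9) / 0.061728 = -0.246886/0.061728 ≈ -4.0.

μ₀ = -4.0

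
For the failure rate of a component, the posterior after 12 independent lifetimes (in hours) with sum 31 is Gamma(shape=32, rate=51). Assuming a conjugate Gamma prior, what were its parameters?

Gamma(shape=20, rate=20)

For an exponential likelihood with a Gamma(α, β) prior on the rate, n observations with total T give posterior Gamma(α+n, β+T).
So α = 32 − 12 = 20 and β = 51 − 31 = 20.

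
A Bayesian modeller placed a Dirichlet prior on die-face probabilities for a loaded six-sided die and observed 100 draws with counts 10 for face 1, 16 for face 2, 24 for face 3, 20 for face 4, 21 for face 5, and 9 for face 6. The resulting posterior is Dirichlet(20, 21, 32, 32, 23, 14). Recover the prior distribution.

Dirichlet(10, 5, 8, 12, 2, 5)

For a Dirichlet(α) prior with multinomial counts c, the posterior is Dirichlet(α + c) componentwise.
Subtract each count from the matching posterior parameter: 20−10=10, 21−16=5, 32−24=8, 32−20=12, 23−21=2, 14−9=5.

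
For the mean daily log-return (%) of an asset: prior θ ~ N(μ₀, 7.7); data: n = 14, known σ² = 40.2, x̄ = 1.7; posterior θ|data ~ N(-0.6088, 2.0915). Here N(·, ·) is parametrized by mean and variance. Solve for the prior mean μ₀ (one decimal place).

The posterior mean is a precision-weighted average: μ_n = (τ₀μ₀ + τ_data·x̄)/(τ₀+τ_data), with τ₀=1/σ₀² and τ_data=n/σ².
Here τ₀ = 1/7.7 = 0.129870 and τ_data = 14/40.2 = 0.348259, so τ_n = 0.478129.
Rearranging for μ₀: μ₀ = (μ_n·τ_n − τ_data·x̄)/τ₀ = (-0.6088·0.478129 − 0.348259·1.7) / 0.129870 = -0.883125/0.129870 ≈ -6.8.

μ₀ = -6.8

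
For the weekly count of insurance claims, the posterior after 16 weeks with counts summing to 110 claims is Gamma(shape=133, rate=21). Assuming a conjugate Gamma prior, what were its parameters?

A Gamma(α, β) prior (rate parametrization) on a Poisson rate with n observations summing to S gives posterior Gamma(α+S, β+n).
So α = 133 − 110 = 23 and β = 21 − 16 = 5.

Gamma(shape=23, rate=5)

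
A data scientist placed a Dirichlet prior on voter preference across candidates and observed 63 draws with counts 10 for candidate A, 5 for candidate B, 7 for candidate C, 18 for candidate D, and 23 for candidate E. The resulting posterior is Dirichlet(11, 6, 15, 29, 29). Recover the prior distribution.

For a Dirichlet(α) prior with multinomial counts c, the posterior is Dirichlet(α + c) componentwise.
Subtract each count from the matching posterior parameter: 11−10=1, 6−5=1, 15−7=8, 29−18=11, 29−23=6.

Dirichlet(1, 1, 8, 11, 6)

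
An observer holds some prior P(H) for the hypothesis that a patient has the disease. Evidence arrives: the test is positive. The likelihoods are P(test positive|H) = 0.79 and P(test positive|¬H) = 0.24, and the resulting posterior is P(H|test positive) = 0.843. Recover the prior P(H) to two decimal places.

P(H) = 0.62

In odds form, posterior odds = prior odds × likelihood ratio, so prior odds = posterior odds ÷ LR.
Posterior odds = 0.843/(1−0.843) = 5.3694. LR = 0.79/0.24 = 3.2917.
Prior odds = 5.3694/3.2917 = 1.6312, so P(H) = 1.6312/(1+1.6312) ≈ 0.62.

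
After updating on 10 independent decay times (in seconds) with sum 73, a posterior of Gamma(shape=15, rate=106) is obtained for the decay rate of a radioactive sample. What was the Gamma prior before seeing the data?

Gamma(shape=5, rate=33)

For an exponential likelihood with a Gamma(α, β) prior on the rate, n observations with total T give posterior Gamma(α+n, β+T).
So α = 15 − 10 = 5 and β = 106 − 73 = 33.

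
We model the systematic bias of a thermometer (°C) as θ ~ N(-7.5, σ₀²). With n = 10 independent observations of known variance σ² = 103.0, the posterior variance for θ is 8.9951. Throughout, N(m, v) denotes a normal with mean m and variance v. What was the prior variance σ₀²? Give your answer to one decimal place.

σ₀² = 71.0

Posterior precision equals prior precision plus data precision: 1/σ_n² = 1/σ₀² + n/σ².
So 1/σ₀² = 1/8.9951 − 10/103.0 = 0.111172 − 0.097087 = 0.014085.
Hence σ₀² = 1/0.014085 ≈ 71.0.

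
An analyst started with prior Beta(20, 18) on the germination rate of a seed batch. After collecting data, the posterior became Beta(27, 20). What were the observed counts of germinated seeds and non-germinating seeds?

7 germinated seeds and 2 non-germinating seeds

Beta is conjugate to the binomial likelihood: posterior = Beta(α+s, β+f).
Match parameters: s=27−20=7, f=20−18=2.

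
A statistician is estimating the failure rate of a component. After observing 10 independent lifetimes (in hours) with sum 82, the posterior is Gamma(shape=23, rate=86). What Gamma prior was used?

Gamma(shape=13, rate=4)

Gamma–exponential conjugacy: posterior shape = α + n, posterior rate = β + Σtᵢ.
So α = 23 − 10 = 13 and β = 86 − 82 = 4.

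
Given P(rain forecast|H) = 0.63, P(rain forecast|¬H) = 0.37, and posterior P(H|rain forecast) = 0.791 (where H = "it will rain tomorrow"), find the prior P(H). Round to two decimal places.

P(H) = 0.69

Bayes' rule in odds form gives O(H|E) = O(H)·[P(E|H)/P(E|¬H)], hence O(H) = O(H|E)/LR.
Posterior odds = 0.791/(1−0.791) = 3.7847. LR = 0.63/0.37 = 1.7027.
Prior odds = 3.7847/1.7027 = 2.2228, so P(H) = 2.2228/(1+2.2228) ≈ 0.69.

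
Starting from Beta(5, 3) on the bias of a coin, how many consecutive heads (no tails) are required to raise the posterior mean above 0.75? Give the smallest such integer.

After k heads and 0 tails the posterior is Beta(5+k, 3), with mean (5+k)/(5+3+k).
Set (5+k)/(8+k) > 0.75 and solve: k > (0.75·8 − 5)/(1 − 0.75) = 4.000.
The smallest integer exceeding 4.000 is 5.

k = 5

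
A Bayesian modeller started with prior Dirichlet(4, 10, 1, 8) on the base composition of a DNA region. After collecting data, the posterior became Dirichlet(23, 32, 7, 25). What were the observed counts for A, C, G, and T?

counts (19, 22, 6, 17)

For a Dirichlet(α) prior with multinomial counts c, the posterior is Dirichlet(α + c) componentwise.
Counts are posterior − prior componentwise: 23−4=19, 32−10=22, 7−1=6, 25−8=17.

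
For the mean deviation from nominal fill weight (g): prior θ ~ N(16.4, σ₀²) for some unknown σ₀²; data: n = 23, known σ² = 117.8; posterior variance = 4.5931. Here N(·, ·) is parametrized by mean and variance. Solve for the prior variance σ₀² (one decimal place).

For the Normal–Normal model with known σ², precisions add: τ_n = τ₀ + n/σ².
So 1/σ₀² = 1/4.5931 − 23/117.8 = 0.217718 − 0.195246 = 0.022472.
Hence σ₀² = 1/0.022472 ≈ 44.5.

σ₀² = 44.5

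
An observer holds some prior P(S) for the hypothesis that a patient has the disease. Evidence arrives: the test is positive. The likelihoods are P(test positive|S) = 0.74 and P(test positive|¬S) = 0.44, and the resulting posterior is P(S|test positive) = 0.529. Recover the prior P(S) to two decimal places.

P(S) = 0.40

In odds form, posterior odds = prior odds × likelihood ratio, so prior odds = posterior odds ÷ LR.
Posterior odds = 0.529/(1−0.529) = 1.1231. LR = 0.74/0.44 = 1.6818.
Prior odds = 1.1231/1.6818 = 0.6678, so P(S) = 0.6678/(1+0.6678) ≈ 0.40.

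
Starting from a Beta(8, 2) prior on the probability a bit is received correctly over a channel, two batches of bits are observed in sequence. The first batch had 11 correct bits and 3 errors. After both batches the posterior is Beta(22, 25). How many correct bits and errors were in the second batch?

3 correct bits and 20 errors

Sequential conjugate updates are equivalent to a single update on the pooled data, so total successes = posterior α − prior α and total failures = posterior β − prior β.
Total across both batches: 22−8=14 correct bits, 25−2=23 errors.
Subtract the first batch: 14−11=3 correct bits and 23−3=20 errors.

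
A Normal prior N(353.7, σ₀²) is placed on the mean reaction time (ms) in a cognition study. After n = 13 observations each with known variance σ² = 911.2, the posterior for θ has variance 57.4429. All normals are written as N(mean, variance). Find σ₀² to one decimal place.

Posterior precision equals prior precision plus data precision: 1/σ_n² = 1/σ₀² + n/σ².
So 1/σ₀² = 1/57.4429 − 13/911.2 = 0.017409 − 0.014267 = 0.003142.
Hence σ₀² = 1/0.003142 ≈ 318.3.

σ₀² = 318.3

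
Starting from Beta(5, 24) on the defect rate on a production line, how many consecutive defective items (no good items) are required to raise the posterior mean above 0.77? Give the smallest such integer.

k = 76

After k defective items and 0 good items the posterior is Beta(5+k, 24), with mean (5+k)/(5+24+k).
Set (5+k)/(29+k) > 0.77 and solve: k > (0.77·29 − 5)/(1 − 0.77) = 75.348.
The smallest integer exceeding 75.348 is 76.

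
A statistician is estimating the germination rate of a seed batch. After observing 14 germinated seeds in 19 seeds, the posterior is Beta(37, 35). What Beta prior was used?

Beta is conjugate to the binomial likelihood: posterior = Beta(a+s, b+f).
So a = 37 − 14 = 23 and b = 35 − 5 = 30.

Beta(23, 30)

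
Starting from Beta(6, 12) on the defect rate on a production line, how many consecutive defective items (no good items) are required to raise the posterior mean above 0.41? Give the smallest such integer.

After k defective items and 0 good items the posterior is Beta(6+k, 12), with mean (6+k)/(6+12+k).
Set (6+k)/(18+k) > 0.41 and solve: k > (0.41·18 − 6)/(1 − 0.41) = 2.339.
The smallest integer exceeding 2.339 is 3, and checking k=3: (9)/(21) = 0.4286 > 0.41.

k = 3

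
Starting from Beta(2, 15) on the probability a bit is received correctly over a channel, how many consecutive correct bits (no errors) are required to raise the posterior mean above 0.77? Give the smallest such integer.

After k correct bits and 0 errors the posterior is Beta(2+k, 15), with mean (2+k)/(2+15+k).
Set (2+k)/(17+k) > 0.77 and solve: k > (0.77·17 − 2)/(1 − 0.77) = 48.217.
The smallest integer exceeding 48.217 is 49.

k = 49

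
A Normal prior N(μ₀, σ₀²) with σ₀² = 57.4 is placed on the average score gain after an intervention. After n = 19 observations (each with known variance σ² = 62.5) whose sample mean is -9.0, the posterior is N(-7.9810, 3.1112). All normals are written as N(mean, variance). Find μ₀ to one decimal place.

μ₀ = 9.8

With known observation variance, the Normal–Normal posterior has precision τ_n = τ₀ + n/σ² and mean μ_n = (τ₀μ₀ + (n/σ²)x̄)/τ_n.
Here τ₀ = 1/57.4 = 0.017422 and τ_data = 19/62.5 = 0.304000, so τ_n = 0.321422.
Rearranging for μ₀: μ₀ = (μ_n·τ_n − τ_data·x̄)/τ₀ = (-7.9810·0.321422 − 0.304000·-9.0) / 0.017422 = 0.170731/0.017422 ≈ 9.8.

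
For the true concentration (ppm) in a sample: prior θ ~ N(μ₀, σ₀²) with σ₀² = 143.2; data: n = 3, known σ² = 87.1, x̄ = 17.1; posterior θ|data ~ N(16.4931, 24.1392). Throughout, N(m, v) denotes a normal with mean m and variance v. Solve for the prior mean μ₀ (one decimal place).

With known observation variance, the Normal–Normal posterior has precision τ_n = τ₀ + n/σ² and mean μ_n = (τ₀μ₀ + (n/σ²)x̄)/τ_n.
Here τ₀ = 1/143.2 = 0.006983 and τ_data = 3/87.1 = 0.034443, so τ_n = 0.041426.
Rearranging for μ₀: μ₀ = (μ_n·τ_n − τ_data·x̄)/τ₀ = (16.4931·0.041426 − 0.034443·17.1) / 0.006983 = 0.094268/0.006983 ≈ 13.5.

μ₀ = 13.5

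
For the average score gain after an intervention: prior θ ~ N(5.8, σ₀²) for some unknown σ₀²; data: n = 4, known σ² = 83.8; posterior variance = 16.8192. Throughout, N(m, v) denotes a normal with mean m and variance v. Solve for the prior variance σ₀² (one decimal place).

σ₀² = 85.3

For the Normal–Normal model with known σ², precisions add: τ_n = τ₀ + n/σ².
So 1/σ₀² = 1/16.8192 − 4/83.8 = 0.059456 − 0.047733 = 0.011723.
Hence σ₀² = 1/0.011723 ≈ 85.3.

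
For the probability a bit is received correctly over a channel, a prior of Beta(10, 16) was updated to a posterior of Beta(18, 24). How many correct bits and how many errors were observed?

8 correct bits and 8 errors

Under Beta–binomial conjugacy the posterior parameters are (a+s, b+f).
Match parameters: s=18−10=8, f=24−16=8.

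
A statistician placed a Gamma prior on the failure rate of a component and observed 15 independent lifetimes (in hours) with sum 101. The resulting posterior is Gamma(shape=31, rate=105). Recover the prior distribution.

Gamma–exponential conjugacy: posterior shape = α + n, posterior rate = β + Σtᵢ.
So α = 31 − 15 = 16 and β = 105 − 101 = 4.

Gamma(shape=16, rate=4)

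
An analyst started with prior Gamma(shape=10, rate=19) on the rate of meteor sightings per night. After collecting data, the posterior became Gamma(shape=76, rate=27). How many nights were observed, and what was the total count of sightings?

A Gamma(α, β) prior (rate parametrization) on a Poisson rate with n observations summing to S gives posterior Gamma(α+S, β+n).
Matching: Σxᵢ = 76 − 10 = 66 and n = 27 − 19 = 8.

n = 8 nights with total 66 sightings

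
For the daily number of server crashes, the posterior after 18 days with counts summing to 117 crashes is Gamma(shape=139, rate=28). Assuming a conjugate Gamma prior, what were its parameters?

A Gamma(α, β) prior (rate parametrization) on a Poisson rate with n observations summing to S gives posterior Gamma(α+S, β+n).
So α = 139 − 117 = 22 and β = 28 − 18 = 10.

Gamma(shape=22, rate=10)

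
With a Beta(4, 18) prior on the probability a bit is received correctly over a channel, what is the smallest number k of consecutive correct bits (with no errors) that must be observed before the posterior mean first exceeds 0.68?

k = 35

After k correct bits and 0 errors the posterior is Beta(4+k, 18), with mean (4+k)/(4+18+k).
Set (4+k)/(22+k) > 0.68 and solve: k > (0.68·22 − 4)/(1 − 0.68) = 34.250.
The smallest integer exceeding 34.250 is 35, and checking k=35: (39)/(57) = 0.6842 > 0.68.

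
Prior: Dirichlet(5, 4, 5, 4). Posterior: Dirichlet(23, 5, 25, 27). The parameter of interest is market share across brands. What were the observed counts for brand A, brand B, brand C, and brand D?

counts (18, 1, 20, 23)

For a Dirichlet(α) prior with multinomial counts c, the posterior is Dirichlet(α + c) componentwise.
Counts are posterior − prior componentwise: 23−5=18, 5−4=1, 25−5=20, 27−4=23.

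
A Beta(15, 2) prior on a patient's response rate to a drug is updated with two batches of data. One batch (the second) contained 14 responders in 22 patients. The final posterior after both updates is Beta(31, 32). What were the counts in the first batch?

Because Beta–binomial updating is additive in the counts, the combined data contributed (α_post−α_prior, β_post−β_prior) successes and failures.
Total across both batches: 31−15=16 responders, 32−2=30 non-responders.
Subtract the second batch: 16−14=2 responders and 30−8=22 non-responders.

2 responders and 22 non-responders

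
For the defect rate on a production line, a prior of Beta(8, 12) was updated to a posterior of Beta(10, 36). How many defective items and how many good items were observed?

Under Beta–binomial conjugacy the posterior parameters are (α+s, β+f).
So s = 10 − 8 = 2 and f = 36 − 12 = 24.

2 defective items and 24 good items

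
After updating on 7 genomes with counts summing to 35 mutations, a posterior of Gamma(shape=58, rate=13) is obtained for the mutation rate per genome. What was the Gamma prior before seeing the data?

Gamma(shape=23, rate=6)

A Gamma(α, β) prior (rate parametrization) on a Poisson rate with n observations summing to S gives posterior Gamma(α+S, β+n).
So α = 58 − 35 = 23 and β = 13 − 7 = 6.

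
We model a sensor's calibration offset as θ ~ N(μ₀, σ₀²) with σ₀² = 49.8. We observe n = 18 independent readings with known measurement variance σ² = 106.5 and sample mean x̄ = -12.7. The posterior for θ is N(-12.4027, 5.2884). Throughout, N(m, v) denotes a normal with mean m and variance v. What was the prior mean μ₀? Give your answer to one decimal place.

The posterior mean is a precision-weighted average: μ_n = (τ₀μ₀ + τ_data·x̄)/(τ₀+τ_data), with τ₀=1/σ₀² and τ_data=n/σ².
Here τ₀ = 1/49.8 = 0.020080 and τ_data = 18/106.5 = 0.169014, so τ_n = 0.189094.
Rearranging for μ₀: μ₀ = (μ_n·τ_n − τ_data·x̄)/τ₀ = (-12.4027·0.189094 − 0.169014·-12.7) / 0.020080 = -0.198798/0.020080 ≈ -9.9.

μ₀ = -9.9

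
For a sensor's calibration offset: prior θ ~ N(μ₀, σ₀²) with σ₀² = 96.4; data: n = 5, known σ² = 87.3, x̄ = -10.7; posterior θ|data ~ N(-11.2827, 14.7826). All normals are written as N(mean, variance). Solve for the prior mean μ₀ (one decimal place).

The posterior mean is a precision-weighted average: μ_n = (τ₀μ₀ + τ_data·x̄)/(τ₀+τ_data), with τ₀=1/σ₀² and τ_data=n/σ².
Here τ₀ = 1/96.4 = 0.010373 and τ_data = 5/87.3 = 0.057274, so τ_n = 0.067647.
Rearranging for μ₀: μ₀ = (μ_n·τ_n − τ_data·x̄)/τ₀ = (-11.2827·0.067647 − 0.057274·-10.7) / 0.010373 = -0.150409/0.010373 ≈ -14.5.

μ₀ = -14.5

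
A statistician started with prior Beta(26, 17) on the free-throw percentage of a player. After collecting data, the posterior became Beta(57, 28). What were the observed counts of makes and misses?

31 makes and 11 misses

Beta is conjugate to the binomial likelihood: posterior = Beta(α+s, β+f).
So s = 57 − 26 = 31 and f = 28 − 17 = 11.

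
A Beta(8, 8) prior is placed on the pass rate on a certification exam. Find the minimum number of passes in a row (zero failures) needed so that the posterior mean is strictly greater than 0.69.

k = 10

After k passes and 0 failures the posterior is Beta(8+k, 8), with mean (8+k)/(8+8+k).
Set (8+k)/(16+k) > 0.69 and solve: k > (0.69·16 − 8)/(1 − 0.69) = 9.806.
The smallest integer exceeding 9.806 is 10.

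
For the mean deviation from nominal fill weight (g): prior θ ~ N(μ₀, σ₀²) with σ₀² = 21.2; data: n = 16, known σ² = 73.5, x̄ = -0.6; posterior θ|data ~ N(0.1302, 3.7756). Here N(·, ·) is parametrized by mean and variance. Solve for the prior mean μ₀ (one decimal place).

μ₀ = 3.5

The posterior mean is a precision-weighted average: μ_n = (τ₀μ₀ + τ_data·x̄)/(τ₀+τ_data), with τ₀=1/σ₀² and τ_data=n/σ².
Here τ₀ = 1/21.2 = 0.047170 and τ_data = 16/73.5 = 0.217687, so τ_n = 0.264857.
Rearranging for μ₀: μ₀ = (μ_n·τ_n − τ_data·x̄)/τ₀ = (0.1302·0.264857 − 0.217687·-0.6) / 0.047170 = 0.165097/0.047170 ≈ 3.5.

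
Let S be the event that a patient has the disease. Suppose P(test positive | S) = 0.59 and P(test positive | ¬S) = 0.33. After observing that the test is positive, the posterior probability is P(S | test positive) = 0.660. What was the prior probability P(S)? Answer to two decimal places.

P(S) = 0.52

Bayes' rule in odds form gives O(S|E) = O(S)·[P(E|S)/P(E|¬S)], hence O(S) = O(S|E)/LR.
Posterior odds = 0.660/(1−0.660) = 1.9412. LR = 0.59/0.33 = 1.7879.
Prior odds = 1.9412/1.7879 = 1.0857, so P(S) = 1.0857/(1+1.0857) ≈ 0.52.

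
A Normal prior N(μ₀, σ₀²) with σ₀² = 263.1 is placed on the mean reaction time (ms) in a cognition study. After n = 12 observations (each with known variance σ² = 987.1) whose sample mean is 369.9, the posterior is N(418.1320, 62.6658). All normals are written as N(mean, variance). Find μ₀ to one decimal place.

μ₀ = 572.4

With known observation variance, the Normal–Normal posterior has precision τ_n = τ₀ + n/σ² and mean μ_n = (τ₀μ₀ + (n/σ²)x̄)/τ_n.
Here τ₀ = 1/263.1 = 0.003801 and τ_data = 12/987.1 = 0.012157, so τ_n = 0.015958.
Rearranging for μ₀: μ₀ = (μ_n·τ_n − τ_data·x̄)/τ₀ = (418.1320·0.015958 − 0.012157·369.9) / 0.003801 = 2.175676/0.003801 ≈ 572.4.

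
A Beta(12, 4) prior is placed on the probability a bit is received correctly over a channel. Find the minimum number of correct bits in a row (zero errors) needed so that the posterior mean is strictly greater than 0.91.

After k correct bits and 0 errors the posterior is Beta(12+k, 4), with mean (12+k)/(12+4+k).
Set (12+k)/(16+k) > 0.91 and solve: k > (0.91·16 − 12)/(1 − 0.91) = 28.444.
The smallest integer exceeding 28.444 is 29, and checking k=29: (41)/(45) = 0.9111 > 0.91.

k = 29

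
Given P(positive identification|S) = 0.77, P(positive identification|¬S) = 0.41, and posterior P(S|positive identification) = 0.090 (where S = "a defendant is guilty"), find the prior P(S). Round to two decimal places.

In odds form, posterior odds = prior odds × likelihood ratio, so prior odds = posterior odds ÷ LR.
Posterior odds = 0.090/(1−0.090) = 0.0989. LR = 0.77/0.41 = 1.8780.
Prior odds = 0.0989/1.8780 = 0.0527, so P(S) = 0.0527/(1+0.0527) ≈ 0.05.

P(S) = 0.05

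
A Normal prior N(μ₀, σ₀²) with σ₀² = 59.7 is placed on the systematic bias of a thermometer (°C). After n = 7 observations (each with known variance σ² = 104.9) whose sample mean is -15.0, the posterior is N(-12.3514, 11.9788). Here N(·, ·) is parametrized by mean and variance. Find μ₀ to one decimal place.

μ₀ = -1.8

The posterior mean is a precision-weighted average: μ_n = (τ₀μ₀ + τ_data·x̄)/(τ₀+τ_data), with τ₀=1/σ₀² and τ_data=n/σ².
Here τ₀ = 1/59.7 = 0.016750 and τ_data = 7/104.9 = 0.066730, so τ_n = 0.083480.
Rearranging for μ₀: μ₀ = (μ_n·τ_n − τ_data·x̄)/τ₀ = (-12.3514·0.083480 − 0.066730·-15.0) / 0.016750 = -0.030145/0.016750 ≈ -1.8.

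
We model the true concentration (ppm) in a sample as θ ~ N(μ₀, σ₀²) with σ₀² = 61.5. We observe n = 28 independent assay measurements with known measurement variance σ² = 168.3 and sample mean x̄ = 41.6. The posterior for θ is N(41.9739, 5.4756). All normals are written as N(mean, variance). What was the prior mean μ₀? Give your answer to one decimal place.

With known observation variance, the Normal–Normal posterior has precision τ_n = τ₀ + n/σ² and mean μ_n = (τ₀μ₀ + (n/σ²)x̄)/τ_n.
Here τ₀ = 1/61.5 = 0.016260 and τ_data = 28/168.3 = 0.166370, so τ_n = 0.182630.
Rearranging for μ₀: μ₀ = (μ_n·τ_n − τ_data·x̄)/τ₀ = (41.9739·0.182630 − 0.166370·41.6) / 0.016260 = 0.744701/0.016260 ≈ 45.8.

μ₀ = 45.8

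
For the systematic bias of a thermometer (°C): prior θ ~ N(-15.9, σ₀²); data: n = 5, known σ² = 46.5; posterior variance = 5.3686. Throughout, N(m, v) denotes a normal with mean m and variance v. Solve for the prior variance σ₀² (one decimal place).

σ₀² = 12.7

For the Normal–Normal model with known σ², precisions add: τ_n = τ₀ + n/σ².
So 1/σ₀² = 1/5.3686 − 5/46.5 = 0.186268 − 0.107527 = 0.078741.
Hence σ₀² = 1/0.078741 ≈ 12.7.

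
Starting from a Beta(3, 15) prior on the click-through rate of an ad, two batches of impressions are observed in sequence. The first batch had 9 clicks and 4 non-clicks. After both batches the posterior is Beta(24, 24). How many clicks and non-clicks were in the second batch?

Sequential conjugate updates are equivalent to a single update on the pooled data, so total successes = posterior α − prior α and total failures = posterior β − prior β.
Total across both batches: 24−3=21 clicks, 24−15=9 non-clicks.
Subtract the first batch: 21−9=12 clicks and 9−4=5 non-clicks.

12 clicks and 5 non-clicks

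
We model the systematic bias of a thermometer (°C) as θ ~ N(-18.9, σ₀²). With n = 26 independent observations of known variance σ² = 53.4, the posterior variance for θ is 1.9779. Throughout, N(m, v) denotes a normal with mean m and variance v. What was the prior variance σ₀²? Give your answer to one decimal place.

σ₀² = 53.5

Posterior precision equals prior precision plus data precision: 1/σ_n² = 1/σ₀² + n/σ².
So 1/σ₀² = 1/1.9779 − 26/53.4 = 0.505587 − 0.486891 = 0.018696.
Hence σ₀² = 1/0.018696 ≈ 53.5.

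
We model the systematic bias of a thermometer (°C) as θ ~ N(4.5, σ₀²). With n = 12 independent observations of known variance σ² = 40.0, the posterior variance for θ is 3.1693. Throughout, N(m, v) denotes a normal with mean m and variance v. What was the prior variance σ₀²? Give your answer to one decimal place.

σ₀² = 64.4

For the Normal–Normal model with known σ², precisions add: τ_n = τ₀ + n/σ².
So 1/σ₀² = 1/3.1693 − 12/40.0 = 0.315527 − 0.300000 = 0.015527.
Hence σ₀² = 1/0.015527 ≈ 64.4.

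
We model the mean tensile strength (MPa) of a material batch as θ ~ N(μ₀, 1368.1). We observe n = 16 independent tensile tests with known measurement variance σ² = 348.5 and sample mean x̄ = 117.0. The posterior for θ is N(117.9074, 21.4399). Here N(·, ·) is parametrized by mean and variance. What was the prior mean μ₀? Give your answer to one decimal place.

μ₀ = 174.9

The posterior mean is a precision-weighted average: μ_n = (τ₀μ₀ + τ_data·x̄)/(τ₀+τ_data), with τ₀=1/σ₀² and τ_data=n/σ².
Here τ₀ = 1/1368.1 = 0.000731 and τ_data = 16/348.5 = 0.045911, so τ_n = 0.046642.
Rearranging for μ₀: μ₀ = (μ_n·τ_n − τ_data·x̄)/τ₀ = (117.9074·0.046642 − 0.045911·117.0) / 0.000731 = 0.127850/0.000731 ≈ 174.9.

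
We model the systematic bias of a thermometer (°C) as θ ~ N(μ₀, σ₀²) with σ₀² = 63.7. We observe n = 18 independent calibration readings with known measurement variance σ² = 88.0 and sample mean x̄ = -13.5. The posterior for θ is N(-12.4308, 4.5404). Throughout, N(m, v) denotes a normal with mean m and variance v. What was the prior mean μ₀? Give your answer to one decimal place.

The posterior mean is a precision-weighted average: μ_n = (τ₀μ₀ + τ_data·x̄)/(τ₀+τ_data), with τ₀=1/σ₀² and τ_data=n/σ².
Here τ₀ = 1/63.7 = 0.015699 and τ_data = 18/88.0 = 0.204545, so τ_n = 0.220244.
Rearranging for μ₀: μ₀ = (μ_n·τ_n − τ_data·x̄)/τ₀ = (-12.4308·0.220244 − 0.204545·-13.5) / 0.015699 = 0.023548/0.015699 ≈ 1.5.

μ₀ = 1.5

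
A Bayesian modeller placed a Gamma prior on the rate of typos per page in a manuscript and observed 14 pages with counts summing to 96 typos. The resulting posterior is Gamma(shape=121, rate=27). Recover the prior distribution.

A Gamma(α, β) prior (rate parametrization) on a Poisson rate with n observations summing to S gives posterior Gamma(α+S, β+n).
So α = 121 − 96 = 25 and β = 27 − 14 = 13.

Gamma(shape=25, rate=13)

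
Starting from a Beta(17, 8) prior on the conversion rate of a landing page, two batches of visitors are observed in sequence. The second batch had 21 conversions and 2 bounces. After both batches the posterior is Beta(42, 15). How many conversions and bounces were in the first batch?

Sequential conjugate updates are equivalent to a single update on the pooled data, so total successes = posterior α − prior α and total failures = posterior β − prior β.
Total across both batches: 42−17=25 conversions, 15−8=7 bounces.
Subtract the second batch: 25−21=4 conversions and 7−2=5 bounces.

4 conversions and 5 bounces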